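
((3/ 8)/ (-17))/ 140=-3/ 19040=-0.00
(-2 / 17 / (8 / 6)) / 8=-3 / 272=-0.01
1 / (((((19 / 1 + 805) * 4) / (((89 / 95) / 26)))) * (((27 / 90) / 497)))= 44233 / 2442336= 0.02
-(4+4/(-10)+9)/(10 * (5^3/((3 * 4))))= -378/3125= -0.12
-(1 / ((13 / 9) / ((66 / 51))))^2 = -0.80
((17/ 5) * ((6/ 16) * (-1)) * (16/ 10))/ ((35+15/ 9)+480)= -153/ 38750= -0.00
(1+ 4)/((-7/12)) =-60/7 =-8.57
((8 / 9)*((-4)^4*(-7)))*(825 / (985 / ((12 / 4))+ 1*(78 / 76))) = -149811200 / 37547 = -3989.96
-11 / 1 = -11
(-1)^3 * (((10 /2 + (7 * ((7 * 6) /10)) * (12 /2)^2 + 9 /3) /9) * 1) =-5332 /45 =-118.49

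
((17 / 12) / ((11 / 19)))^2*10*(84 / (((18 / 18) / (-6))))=-3651515 / 121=-30177.81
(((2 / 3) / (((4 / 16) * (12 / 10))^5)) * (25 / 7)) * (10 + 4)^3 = 1960000000 / 729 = 2688614.54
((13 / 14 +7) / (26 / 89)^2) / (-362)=-879231 / 3425968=-0.26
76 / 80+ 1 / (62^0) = 39 / 20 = 1.95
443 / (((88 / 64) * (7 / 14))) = 7088 / 11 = 644.36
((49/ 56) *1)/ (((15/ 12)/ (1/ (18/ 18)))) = 7/ 10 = 0.70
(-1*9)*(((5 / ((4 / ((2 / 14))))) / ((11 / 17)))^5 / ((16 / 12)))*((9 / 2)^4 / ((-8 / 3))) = 2358031949803125 / 1419134452105216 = 1.66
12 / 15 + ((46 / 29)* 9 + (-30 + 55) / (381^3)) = 120899665051 / 8019419445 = 15.08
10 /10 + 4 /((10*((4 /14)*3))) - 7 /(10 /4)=-4 /3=-1.33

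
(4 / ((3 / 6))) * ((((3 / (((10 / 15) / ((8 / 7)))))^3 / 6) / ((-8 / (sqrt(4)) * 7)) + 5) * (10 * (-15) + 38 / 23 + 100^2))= 18237614944 / 55223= 330253.97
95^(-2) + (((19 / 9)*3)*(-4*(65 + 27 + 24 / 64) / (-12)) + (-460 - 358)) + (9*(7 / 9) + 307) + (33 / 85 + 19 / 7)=-23652807097 / 77326200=-305.88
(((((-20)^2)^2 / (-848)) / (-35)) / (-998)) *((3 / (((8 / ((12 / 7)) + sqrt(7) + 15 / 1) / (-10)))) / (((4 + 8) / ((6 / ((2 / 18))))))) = 11947500 / 316385461 -607500 *sqrt(7) / 316385461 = 0.03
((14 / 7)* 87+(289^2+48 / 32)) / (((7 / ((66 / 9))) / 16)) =29461168 / 21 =1402912.76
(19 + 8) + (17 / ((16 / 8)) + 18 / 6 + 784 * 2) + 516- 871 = 2503 / 2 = 1251.50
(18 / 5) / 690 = 3 / 575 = 0.01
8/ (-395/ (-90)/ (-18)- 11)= -2592/ 3643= -0.71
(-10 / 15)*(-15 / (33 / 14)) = 140 / 33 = 4.24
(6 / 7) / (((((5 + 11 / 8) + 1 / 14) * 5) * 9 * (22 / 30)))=16 / 3971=0.00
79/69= 1.14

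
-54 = -54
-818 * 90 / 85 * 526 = -7744824 / 17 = -455577.88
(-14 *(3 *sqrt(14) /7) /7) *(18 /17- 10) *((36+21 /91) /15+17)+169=169+1150944 *sqrt(14) /7735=725.75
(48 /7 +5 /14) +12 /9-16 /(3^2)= 853 /126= 6.77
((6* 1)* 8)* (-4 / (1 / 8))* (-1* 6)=9216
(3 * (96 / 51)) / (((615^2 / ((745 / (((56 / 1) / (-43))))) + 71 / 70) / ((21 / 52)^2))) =-1186704540 / 850619174119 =-0.00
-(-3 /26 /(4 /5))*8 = 15 /13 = 1.15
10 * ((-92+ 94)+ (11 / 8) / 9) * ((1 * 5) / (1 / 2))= 215.28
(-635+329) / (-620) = 153 / 310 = 0.49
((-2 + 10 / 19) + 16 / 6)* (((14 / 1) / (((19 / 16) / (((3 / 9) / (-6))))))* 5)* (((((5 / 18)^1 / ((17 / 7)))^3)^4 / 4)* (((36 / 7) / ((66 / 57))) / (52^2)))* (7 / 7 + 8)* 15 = -84480512701416015625 / 77798044705051104928603442251776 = -0.00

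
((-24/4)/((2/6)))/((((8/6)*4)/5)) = -135/8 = -16.88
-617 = -617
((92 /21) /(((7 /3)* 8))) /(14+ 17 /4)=46 /3577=0.01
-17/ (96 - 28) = -0.25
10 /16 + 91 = 733 /8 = 91.62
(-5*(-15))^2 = 5625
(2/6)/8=1/24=0.04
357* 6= 2142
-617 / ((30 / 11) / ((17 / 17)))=-6787 / 30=-226.23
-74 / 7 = -10.57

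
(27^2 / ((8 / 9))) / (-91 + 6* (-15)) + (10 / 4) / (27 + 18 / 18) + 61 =286637 / 5068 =56.56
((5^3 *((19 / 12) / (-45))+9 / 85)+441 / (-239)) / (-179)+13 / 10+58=23302329791 / 392729580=59.33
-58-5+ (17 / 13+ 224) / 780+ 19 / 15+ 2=-602767 / 10140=-59.44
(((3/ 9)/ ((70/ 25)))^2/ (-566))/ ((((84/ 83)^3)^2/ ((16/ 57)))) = -8173509334225/ 1249526874833491968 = -0.00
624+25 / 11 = 6889 / 11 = 626.27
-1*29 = -29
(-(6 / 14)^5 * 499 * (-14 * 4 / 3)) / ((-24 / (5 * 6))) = -404190 / 2401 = -168.34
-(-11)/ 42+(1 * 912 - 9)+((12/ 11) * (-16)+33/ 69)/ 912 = 1458875207/ 1615152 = 903.24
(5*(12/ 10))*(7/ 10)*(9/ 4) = 189/ 20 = 9.45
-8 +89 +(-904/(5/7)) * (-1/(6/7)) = 23363/15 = 1557.53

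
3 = 3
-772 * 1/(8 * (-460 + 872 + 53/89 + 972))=-17177/246458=-0.07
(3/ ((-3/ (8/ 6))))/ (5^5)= -4/ 9375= -0.00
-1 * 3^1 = -3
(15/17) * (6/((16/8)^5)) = 45/272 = 0.17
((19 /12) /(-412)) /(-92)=19 /454848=0.00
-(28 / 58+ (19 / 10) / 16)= -2791 / 4640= -0.60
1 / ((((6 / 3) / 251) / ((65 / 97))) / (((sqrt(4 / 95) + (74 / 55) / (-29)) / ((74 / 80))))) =-130520 / 30943 + 130520* sqrt(95) / 68191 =14.44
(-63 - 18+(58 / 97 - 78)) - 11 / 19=-293002 / 1843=-158.98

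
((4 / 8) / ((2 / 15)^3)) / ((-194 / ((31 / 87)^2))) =-360375 / 2610464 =-0.14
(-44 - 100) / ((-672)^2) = -1 / 3136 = -0.00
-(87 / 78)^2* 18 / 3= -2523 / 338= -7.46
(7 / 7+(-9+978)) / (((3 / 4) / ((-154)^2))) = 92018080 / 3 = 30672693.33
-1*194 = -194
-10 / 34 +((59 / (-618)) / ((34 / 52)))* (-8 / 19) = -23219 / 99807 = -0.23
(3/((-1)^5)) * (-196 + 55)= 423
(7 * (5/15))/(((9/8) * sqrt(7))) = 8 * sqrt(7)/27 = 0.78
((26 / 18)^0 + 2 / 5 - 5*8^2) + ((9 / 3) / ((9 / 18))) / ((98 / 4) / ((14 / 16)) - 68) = -1275 / 4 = -318.75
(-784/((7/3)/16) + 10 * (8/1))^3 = -148540174336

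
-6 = -6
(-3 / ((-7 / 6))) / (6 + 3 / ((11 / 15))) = 66 / 259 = 0.25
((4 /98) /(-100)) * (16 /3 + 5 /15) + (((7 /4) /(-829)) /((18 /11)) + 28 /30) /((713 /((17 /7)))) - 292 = -15222788563903 /52132991400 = -292.00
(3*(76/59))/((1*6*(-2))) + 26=1515/59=25.68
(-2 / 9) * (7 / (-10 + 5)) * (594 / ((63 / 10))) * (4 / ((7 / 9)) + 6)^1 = 2288 / 7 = 326.86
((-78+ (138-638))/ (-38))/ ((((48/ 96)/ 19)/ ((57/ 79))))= 32946/ 79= 417.04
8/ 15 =0.53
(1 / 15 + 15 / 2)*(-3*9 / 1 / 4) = -2043 / 40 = -51.08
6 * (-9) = -54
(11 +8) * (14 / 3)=88.67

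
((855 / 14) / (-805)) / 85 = -171 / 191590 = -0.00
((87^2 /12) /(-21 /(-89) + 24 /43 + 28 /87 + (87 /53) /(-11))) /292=489737680641 /219171116672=2.23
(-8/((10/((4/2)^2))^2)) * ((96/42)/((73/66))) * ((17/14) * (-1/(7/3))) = 861696/625975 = 1.38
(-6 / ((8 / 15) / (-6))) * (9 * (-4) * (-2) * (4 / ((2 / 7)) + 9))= 111780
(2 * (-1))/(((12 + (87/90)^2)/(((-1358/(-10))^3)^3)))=-315545815235728527661930824/129921875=-2428735078182396364.45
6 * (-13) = -78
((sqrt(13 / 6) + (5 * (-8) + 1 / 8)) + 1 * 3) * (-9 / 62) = 2655 / 496 - 3 * sqrt(78) / 124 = 5.14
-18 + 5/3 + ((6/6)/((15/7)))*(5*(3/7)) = -46/3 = -15.33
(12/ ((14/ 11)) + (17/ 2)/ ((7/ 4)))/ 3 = 100/ 21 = 4.76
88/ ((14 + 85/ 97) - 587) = -1067/ 6937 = -0.15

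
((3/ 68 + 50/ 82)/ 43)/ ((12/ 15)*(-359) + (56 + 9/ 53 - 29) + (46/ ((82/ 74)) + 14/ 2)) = -483095/ 6719770132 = -0.00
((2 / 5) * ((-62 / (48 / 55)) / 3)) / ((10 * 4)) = -341 / 1440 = -0.24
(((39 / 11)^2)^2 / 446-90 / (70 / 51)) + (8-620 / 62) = -3072441991 / 45709202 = -67.22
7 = 7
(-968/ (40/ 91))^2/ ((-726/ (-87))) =29058029/ 50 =581160.58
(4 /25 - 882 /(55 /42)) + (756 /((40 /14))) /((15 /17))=-102709 /275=-373.49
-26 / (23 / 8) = -208 / 23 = -9.04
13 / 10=1.30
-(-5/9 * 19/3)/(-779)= -5/1107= -0.00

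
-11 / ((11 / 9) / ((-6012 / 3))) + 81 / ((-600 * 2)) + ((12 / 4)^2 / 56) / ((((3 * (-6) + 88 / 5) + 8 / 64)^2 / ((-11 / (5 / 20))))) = 552626721 / 30800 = 17942.43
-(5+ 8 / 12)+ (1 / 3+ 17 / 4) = -13 / 12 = -1.08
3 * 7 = 21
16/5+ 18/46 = 413/115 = 3.59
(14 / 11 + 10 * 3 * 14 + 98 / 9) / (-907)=-42784 / 89793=-0.48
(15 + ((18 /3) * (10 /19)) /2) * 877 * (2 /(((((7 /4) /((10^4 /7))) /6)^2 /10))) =45463680000000000 /6517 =6976166947982.20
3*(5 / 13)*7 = 105 / 13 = 8.08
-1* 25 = -25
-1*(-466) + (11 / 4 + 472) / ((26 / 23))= 92141 / 104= 885.97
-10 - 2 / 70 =-351 / 35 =-10.03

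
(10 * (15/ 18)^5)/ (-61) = -15625/ 237168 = -0.07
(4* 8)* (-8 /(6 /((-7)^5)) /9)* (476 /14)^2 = 2486898176 /27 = 92107339.85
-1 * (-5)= 5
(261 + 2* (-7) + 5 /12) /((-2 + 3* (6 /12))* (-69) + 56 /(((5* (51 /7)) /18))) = 252365 /63414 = 3.98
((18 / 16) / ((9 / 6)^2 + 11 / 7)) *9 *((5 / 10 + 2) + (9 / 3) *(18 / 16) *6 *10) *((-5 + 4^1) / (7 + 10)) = -116235 / 3638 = -31.95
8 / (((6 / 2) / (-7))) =-56 / 3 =-18.67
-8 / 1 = -8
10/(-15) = -2/3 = -0.67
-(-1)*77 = 77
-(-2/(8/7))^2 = -49/16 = -3.06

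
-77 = -77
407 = 407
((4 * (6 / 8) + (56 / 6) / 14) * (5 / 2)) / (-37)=-55 / 222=-0.25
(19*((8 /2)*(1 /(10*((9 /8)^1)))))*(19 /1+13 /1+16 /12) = 6080 /27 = 225.19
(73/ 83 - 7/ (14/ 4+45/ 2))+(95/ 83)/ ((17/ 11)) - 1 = 12873/ 36686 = 0.35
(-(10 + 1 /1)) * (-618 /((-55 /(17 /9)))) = -3502 /15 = -233.47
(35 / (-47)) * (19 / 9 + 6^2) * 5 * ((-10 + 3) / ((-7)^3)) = -1225 / 423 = -2.90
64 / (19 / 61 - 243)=-976 / 3701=-0.26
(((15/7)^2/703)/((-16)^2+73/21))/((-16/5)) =-3375/429032464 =-0.00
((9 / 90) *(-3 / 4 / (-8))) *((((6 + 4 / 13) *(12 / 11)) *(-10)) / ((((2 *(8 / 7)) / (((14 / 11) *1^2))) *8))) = -18081 / 402688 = -0.04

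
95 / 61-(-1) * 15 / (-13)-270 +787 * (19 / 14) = 8864669 / 11102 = 798.47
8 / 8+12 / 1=13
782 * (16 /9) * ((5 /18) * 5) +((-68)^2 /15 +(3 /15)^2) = 4534321 /2025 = 2239.17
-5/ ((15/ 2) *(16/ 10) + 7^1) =-5/ 19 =-0.26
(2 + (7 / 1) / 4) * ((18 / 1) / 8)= 135 / 16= 8.44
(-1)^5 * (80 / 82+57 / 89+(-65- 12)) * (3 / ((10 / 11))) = 4538754 / 18245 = 248.77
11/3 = 3.67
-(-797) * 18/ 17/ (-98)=-7173/ 833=-8.61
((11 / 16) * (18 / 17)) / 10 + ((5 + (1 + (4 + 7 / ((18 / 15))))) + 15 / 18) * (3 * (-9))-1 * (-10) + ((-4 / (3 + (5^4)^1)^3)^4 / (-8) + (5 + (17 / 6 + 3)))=-429.09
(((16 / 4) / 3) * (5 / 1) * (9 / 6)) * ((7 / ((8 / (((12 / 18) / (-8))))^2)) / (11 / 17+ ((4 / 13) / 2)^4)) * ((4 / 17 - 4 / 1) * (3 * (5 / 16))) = -4998175 / 120746112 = -0.04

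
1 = 1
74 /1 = 74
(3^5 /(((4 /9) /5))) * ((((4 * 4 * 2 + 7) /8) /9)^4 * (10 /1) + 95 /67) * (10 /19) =17095924125 /5214208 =3278.72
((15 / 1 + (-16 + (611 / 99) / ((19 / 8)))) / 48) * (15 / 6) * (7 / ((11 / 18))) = 105245 / 110352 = 0.95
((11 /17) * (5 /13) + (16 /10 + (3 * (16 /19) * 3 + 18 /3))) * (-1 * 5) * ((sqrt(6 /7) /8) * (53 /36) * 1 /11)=-5722357 * sqrt(42) /31039008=-1.19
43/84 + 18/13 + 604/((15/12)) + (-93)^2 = 49872167/5460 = 9134.10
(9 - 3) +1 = 7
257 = 257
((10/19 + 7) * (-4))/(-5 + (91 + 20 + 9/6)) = -1144/4085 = -0.28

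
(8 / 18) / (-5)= -4 / 45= -0.09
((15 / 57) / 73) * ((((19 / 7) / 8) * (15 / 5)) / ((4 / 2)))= 15 / 8176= 0.00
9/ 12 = 3/ 4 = 0.75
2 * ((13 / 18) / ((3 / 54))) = 26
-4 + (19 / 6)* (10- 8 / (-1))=53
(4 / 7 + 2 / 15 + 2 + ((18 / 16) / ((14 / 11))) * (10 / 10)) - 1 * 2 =2669 / 1680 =1.59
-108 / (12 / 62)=-558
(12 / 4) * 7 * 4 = 84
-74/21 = -3.52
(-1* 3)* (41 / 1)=-123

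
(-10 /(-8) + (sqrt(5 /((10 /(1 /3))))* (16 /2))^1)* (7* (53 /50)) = 371 /40 + 742* sqrt(6) /75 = 33.51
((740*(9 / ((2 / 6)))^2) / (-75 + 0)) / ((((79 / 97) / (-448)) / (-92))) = -143782345728 / 395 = -364005938.55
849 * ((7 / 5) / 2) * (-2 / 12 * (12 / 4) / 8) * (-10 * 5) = 29715 / 16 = 1857.19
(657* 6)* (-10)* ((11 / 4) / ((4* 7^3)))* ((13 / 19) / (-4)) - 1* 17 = -363359 / 104272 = -3.48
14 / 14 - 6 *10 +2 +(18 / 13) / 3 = -735 / 13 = -56.54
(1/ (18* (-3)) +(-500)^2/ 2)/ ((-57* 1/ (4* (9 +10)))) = -13499998/ 81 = -166666.64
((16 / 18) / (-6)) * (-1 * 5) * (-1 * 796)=-15920 / 27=-589.63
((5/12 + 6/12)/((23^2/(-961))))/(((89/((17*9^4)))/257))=-536341.29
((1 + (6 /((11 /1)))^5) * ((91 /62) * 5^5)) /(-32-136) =-6858596875 /239643888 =-28.62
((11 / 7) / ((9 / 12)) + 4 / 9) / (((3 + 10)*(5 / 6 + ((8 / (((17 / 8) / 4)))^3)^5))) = 915975376483141053760 / 2177275457095692203723643430050102972933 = 0.00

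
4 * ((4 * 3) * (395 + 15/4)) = 19140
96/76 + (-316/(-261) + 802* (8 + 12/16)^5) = 104442853509341/2539008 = 41135299.10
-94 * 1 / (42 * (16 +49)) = -0.03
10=10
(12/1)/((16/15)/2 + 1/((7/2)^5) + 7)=3025260/1899671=1.59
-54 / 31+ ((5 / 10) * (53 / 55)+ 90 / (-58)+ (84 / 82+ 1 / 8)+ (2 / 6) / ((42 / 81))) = -115750149 / 113525720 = -1.02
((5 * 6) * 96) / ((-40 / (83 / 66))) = -996 / 11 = -90.55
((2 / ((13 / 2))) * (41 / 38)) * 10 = 820 / 247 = 3.32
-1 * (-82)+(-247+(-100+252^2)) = 63239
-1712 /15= -114.13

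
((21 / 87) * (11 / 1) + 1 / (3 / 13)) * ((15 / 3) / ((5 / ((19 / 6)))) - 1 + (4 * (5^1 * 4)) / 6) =9424 / 87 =108.32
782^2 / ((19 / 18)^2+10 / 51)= 3368274192 / 7217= 466713.90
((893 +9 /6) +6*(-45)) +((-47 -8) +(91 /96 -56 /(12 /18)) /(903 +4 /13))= 641909647 /1127328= 569.41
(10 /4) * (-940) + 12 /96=-18799 /8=-2349.88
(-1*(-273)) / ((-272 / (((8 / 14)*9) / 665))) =-351 / 45220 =-0.01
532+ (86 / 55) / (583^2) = 9945152226 / 18693895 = 532.00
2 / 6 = 1 / 3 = 0.33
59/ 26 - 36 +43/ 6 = -1036/ 39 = -26.56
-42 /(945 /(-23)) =46 /45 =1.02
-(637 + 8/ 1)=-645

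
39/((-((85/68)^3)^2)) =-159744/15625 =-10.22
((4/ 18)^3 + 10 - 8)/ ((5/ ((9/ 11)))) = 1466/ 4455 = 0.33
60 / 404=15 / 101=0.15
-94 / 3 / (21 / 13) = -1222 / 63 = -19.40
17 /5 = 3.40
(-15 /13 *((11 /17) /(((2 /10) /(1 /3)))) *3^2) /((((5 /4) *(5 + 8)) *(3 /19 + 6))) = -4180 /37349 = -0.11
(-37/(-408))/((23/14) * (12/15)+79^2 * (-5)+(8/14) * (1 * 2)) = -0.00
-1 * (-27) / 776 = 27 / 776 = 0.03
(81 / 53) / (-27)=-0.06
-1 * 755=-755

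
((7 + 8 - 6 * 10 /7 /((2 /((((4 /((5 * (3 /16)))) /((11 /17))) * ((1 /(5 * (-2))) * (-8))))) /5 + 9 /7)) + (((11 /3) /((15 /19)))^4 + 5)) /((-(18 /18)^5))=-13578702950293 /28347620625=-479.01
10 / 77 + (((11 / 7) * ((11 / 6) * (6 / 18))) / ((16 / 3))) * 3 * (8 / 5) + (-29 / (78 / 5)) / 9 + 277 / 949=1.08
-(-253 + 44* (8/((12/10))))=-121/3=-40.33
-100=-100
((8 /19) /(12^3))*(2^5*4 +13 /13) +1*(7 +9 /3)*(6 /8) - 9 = -2009 /1368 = -1.47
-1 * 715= -715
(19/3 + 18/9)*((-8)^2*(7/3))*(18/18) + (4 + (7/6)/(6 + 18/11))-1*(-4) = 90187/72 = 1252.60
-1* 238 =-238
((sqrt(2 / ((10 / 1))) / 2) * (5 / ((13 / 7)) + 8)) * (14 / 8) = 973 * sqrt(5) / 520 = 4.18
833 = 833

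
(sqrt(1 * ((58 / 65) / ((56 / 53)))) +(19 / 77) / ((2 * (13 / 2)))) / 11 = 19 / 11011 +sqrt(699335) / 10010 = 0.09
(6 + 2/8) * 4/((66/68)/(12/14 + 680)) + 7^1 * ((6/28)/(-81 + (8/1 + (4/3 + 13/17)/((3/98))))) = 5533696571/315546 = 17536.89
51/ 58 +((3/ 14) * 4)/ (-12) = 164/ 203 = 0.81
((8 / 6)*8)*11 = 352 / 3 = 117.33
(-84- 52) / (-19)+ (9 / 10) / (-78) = 35303 / 4940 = 7.15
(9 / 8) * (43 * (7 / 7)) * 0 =0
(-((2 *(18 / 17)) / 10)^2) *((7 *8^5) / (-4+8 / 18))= 20901888 / 7225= 2892.99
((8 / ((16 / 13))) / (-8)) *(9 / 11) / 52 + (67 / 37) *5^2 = 1178867 / 26048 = 45.26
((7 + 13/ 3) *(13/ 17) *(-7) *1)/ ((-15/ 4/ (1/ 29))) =728/ 1305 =0.56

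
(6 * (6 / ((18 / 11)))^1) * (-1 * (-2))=44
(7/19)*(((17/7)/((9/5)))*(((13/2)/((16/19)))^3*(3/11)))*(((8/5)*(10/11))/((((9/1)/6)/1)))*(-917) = -61819504565/1115136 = -55436.74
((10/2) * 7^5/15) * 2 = 33614/3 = 11204.67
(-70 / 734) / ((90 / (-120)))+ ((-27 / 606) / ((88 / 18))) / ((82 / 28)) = 24884293 / 200606604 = 0.12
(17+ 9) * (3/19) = 78/19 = 4.11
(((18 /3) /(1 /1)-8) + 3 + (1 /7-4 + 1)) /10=-13 /70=-0.19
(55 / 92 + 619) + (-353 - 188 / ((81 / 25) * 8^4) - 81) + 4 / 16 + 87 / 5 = 1938556459 / 9538560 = 203.23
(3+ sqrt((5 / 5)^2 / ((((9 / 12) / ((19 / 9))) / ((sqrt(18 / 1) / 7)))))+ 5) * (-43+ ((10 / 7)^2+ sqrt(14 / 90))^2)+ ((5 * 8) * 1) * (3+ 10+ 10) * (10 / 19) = -2 * (23229675 - (49 * sqrt(35)+ 1500)^2) * (sqrt(133) * 2^(1 / 4)+ 84) / 11344725+ 9200 / 19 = 139.23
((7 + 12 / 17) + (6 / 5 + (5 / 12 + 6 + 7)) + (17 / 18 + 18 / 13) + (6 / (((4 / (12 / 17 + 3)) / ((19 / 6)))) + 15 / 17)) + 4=937553 / 19890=47.14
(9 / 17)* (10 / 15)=6 / 17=0.35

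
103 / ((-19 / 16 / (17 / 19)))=-28016 / 361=-77.61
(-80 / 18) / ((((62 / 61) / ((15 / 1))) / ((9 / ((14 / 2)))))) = -18300 / 217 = -84.33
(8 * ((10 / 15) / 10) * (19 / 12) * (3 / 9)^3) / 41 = 38 / 49815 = 0.00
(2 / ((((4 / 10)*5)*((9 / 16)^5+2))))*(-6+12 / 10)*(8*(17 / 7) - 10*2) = 100663296 / 75467035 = 1.33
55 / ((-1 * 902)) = -5 / 82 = -0.06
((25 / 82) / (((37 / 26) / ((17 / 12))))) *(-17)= -93925 / 18204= -5.16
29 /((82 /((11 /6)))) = 319 /492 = 0.65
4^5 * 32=32768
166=166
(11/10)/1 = 1.10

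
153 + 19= 172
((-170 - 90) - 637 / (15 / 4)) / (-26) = 248 / 15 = 16.53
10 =10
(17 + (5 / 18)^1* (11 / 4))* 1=1279 / 72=17.76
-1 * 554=-554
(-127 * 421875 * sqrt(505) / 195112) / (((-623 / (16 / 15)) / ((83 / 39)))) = 197643750 * sqrt(505) / 197526511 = 22.49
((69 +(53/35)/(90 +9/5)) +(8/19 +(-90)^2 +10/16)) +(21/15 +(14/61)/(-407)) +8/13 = 6440571175346137/788119211880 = 8172.08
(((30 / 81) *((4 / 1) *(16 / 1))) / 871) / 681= 640 / 16015077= 0.00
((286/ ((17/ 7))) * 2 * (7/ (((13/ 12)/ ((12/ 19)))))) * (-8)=-2483712/ 323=-7689.51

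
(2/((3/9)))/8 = 3/4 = 0.75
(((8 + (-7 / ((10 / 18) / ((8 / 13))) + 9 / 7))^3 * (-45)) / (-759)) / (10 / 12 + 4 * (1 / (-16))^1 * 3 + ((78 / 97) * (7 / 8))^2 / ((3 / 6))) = 229389903796104 / 1155383817462875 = 0.20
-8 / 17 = -0.47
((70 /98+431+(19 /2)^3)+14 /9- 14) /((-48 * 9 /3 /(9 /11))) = -643429 /88704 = -7.25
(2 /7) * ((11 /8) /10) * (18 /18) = 11 /280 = 0.04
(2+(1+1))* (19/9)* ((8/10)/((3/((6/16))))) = 0.84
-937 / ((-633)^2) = -937 / 400689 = -0.00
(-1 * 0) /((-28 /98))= 0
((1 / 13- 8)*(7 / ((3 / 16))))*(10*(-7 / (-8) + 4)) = -14420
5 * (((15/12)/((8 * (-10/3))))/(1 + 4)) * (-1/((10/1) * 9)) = 1/1920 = 0.00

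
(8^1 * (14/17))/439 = 112/7463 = 0.02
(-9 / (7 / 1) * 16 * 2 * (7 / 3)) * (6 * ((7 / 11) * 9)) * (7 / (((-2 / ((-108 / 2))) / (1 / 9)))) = -762048 / 11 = -69277.09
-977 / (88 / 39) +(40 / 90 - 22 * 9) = -499391 / 792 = -630.54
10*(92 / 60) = 46 / 3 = 15.33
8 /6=4 /3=1.33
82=82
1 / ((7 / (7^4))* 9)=38.11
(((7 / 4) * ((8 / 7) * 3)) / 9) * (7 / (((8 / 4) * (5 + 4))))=7 / 27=0.26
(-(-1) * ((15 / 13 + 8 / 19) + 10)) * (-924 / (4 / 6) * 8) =-31700592 / 247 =-128342.48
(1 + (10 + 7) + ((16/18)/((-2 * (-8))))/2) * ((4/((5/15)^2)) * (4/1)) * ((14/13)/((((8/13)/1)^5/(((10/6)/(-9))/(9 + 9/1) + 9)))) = 566889209887/1990656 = 284775.07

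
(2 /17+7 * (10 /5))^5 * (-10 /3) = -2654208000000 /1419857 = -1869348.81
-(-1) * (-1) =-1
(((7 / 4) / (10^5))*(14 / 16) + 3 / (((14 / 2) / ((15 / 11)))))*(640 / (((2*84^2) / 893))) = 128595369289 / 5433120000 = 23.67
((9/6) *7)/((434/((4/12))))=1/124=0.01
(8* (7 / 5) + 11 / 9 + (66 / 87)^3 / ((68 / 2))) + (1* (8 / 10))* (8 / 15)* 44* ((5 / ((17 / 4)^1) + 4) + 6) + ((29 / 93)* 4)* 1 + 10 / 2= 26432430032 / 115677027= 228.50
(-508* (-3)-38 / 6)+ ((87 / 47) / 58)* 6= 214018 / 141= 1517.86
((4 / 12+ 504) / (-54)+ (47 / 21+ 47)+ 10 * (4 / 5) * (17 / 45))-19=135631 / 5670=23.92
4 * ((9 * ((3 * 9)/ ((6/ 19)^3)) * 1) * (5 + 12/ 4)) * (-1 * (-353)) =87164172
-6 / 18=-1 / 3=-0.33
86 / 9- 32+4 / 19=-3802 / 171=-22.23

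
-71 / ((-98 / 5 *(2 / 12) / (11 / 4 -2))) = 3195 / 196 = 16.30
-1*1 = -1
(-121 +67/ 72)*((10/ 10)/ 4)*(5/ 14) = -6175/ 576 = -10.72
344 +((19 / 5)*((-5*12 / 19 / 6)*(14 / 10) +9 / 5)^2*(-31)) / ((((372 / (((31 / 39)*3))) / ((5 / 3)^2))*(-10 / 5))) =92081671 / 266760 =345.19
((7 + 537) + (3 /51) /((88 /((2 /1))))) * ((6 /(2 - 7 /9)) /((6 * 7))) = 3662217 /57596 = 63.58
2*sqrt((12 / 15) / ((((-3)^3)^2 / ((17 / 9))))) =4*sqrt(85) / 405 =0.09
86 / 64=43 / 32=1.34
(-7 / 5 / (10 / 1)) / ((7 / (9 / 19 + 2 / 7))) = -101 / 6650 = -0.02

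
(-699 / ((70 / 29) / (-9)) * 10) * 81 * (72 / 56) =132998031 / 49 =2714245.53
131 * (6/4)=393/2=196.50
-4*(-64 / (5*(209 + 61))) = 0.19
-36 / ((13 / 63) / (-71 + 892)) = -1862028 / 13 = -143232.92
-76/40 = -19/10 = -1.90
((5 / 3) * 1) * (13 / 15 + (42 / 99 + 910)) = 16707 / 11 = 1518.82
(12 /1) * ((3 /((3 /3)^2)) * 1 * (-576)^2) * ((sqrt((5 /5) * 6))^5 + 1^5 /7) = 11943936 /7 + 429981696 * sqrt(6) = 1054942030.51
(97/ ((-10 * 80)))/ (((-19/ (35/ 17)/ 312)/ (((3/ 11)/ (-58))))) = -79443/ 4121480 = -0.02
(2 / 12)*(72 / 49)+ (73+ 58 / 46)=83968 / 1127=74.51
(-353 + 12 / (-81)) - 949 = -35158 / 27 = -1302.15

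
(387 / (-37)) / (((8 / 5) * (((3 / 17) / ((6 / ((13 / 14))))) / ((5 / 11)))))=-108.80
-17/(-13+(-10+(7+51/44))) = 1.15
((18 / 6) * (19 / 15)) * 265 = 1007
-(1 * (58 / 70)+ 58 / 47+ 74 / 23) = -199769 / 37835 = -5.28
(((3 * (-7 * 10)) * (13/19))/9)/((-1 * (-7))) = -130/57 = -2.28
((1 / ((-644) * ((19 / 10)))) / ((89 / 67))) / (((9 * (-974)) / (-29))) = -9715 / 4773104532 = -0.00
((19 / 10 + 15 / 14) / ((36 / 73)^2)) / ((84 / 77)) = 762047 / 68040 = 11.20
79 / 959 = 0.08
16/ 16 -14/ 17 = 3/ 17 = 0.18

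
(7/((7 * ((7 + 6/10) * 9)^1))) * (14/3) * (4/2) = 70/513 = 0.14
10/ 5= 2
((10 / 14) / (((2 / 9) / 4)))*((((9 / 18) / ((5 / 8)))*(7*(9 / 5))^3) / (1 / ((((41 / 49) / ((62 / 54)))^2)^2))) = 78822555006033288 / 13581415266125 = 5803.71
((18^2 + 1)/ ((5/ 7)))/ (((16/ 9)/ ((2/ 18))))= 455/ 16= 28.44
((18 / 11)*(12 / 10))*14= 1512 / 55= 27.49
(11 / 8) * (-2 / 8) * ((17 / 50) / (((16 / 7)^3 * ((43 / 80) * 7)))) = -9163 / 3522560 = -0.00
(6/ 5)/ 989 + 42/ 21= 9896/ 4945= 2.00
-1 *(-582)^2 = -338724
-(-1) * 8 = 8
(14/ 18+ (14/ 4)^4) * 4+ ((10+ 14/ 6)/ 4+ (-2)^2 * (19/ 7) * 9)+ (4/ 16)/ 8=1419647/ 2016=704.19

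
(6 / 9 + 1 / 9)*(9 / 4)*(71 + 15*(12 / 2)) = 1127 / 4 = 281.75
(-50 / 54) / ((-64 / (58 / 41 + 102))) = 1.50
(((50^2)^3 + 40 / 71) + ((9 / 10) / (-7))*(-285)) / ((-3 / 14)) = -5177083345661 / 71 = -72916666840.30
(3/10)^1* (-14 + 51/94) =-759/188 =-4.04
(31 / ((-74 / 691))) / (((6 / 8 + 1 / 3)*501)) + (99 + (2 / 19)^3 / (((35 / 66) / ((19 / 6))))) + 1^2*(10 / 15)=301861842173 / 3044794935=99.14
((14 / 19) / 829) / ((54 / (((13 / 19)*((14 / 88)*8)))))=1274 / 88882893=0.00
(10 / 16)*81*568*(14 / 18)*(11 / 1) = 246015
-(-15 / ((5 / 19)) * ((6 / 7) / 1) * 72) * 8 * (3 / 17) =590976 / 119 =4966.18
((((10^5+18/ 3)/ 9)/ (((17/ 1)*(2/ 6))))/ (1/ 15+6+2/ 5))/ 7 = 500030/ 11543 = 43.32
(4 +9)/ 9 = 13/ 9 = 1.44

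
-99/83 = -1.19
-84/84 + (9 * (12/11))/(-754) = -4201/4147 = -1.01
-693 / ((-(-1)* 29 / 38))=-26334 / 29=-908.07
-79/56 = -1.41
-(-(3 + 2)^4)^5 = 95367431640625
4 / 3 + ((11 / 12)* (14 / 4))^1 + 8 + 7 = 19.54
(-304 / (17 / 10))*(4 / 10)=-1216 / 17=-71.53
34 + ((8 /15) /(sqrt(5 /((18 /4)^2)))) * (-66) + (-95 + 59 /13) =-792 * sqrt(5) /25 - 734 /13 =-127.30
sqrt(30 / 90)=sqrt(3) / 3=0.58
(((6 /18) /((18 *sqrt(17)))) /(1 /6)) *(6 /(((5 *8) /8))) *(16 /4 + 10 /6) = 2 *sqrt(17) /45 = 0.18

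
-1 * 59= -59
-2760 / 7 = -394.29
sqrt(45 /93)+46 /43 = 1.77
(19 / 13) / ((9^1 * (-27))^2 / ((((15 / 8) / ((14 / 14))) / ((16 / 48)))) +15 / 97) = 485 / 3483597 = 0.00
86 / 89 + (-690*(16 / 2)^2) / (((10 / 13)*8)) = -638578 / 89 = -7175.03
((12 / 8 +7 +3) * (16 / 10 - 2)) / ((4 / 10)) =-23 / 2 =-11.50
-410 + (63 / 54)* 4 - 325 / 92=-408.87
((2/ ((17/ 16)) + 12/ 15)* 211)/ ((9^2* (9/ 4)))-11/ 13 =606667/ 268515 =2.26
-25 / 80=-5 / 16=-0.31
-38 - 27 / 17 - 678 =-12199 / 17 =-717.59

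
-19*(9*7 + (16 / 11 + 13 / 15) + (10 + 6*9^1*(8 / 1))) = -1590452 / 165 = -9639.10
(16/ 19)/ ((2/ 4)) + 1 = 2.68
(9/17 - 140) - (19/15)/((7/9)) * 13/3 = -87184/595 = -146.53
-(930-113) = -817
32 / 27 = 1.19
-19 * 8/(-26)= 76/13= 5.85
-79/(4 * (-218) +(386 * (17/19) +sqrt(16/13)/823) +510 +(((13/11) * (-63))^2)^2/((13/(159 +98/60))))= -2043976808423183228708466039830/9824400063073946951653233233055339597 +2012498665247078800 * sqrt(13)/9824400063073946951653233233055339597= -0.00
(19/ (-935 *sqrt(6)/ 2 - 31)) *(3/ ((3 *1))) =1178/ 2620753 - 17765 *sqrt(6)/ 2620753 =-0.02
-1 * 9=-9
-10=-10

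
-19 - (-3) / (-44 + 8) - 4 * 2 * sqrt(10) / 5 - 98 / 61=-15145 / 732 - 8 * sqrt(10) / 5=-25.75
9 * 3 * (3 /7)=81 /7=11.57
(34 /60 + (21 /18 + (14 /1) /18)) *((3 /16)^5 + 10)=1184918339 /47185920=25.11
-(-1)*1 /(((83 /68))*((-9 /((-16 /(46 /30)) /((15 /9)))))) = 1088 /1909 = 0.57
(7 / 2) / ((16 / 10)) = 35 / 16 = 2.19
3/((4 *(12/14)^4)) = 2401/1728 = 1.39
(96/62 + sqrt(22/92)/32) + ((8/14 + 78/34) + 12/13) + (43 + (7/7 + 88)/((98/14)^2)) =50.17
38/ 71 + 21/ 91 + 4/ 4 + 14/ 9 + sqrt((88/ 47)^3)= 176 * sqrt(1034)/ 2209 + 27592/ 8307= 5.88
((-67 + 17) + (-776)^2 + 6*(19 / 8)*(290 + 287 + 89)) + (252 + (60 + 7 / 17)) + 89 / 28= 291279675 / 476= 611932.09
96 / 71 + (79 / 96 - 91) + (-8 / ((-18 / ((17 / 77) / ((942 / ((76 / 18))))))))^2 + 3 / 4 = -1726848094137488909 / 19606570232645088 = -88.07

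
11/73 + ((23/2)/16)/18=8015/42048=0.19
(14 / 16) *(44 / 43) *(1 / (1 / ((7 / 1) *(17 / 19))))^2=1090397 / 31046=35.12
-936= -936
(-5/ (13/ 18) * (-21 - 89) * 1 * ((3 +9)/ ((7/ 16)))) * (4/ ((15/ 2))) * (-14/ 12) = -168960/ 13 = -12996.92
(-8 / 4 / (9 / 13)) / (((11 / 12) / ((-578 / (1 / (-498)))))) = -9978592 / 11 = -907144.73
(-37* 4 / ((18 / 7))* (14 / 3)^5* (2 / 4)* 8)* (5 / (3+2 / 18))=-198994880 / 243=-818908.97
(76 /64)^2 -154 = -39063 /256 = -152.59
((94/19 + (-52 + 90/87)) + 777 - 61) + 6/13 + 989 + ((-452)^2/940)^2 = 19342969047913/395576675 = 48898.15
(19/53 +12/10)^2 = 170569/70225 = 2.43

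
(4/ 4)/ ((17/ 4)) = 4/ 17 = 0.24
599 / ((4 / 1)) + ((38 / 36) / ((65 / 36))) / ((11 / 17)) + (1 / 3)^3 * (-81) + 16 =468049 / 2860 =163.65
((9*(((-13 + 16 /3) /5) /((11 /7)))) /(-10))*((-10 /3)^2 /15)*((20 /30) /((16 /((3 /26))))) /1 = 161 /51480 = 0.00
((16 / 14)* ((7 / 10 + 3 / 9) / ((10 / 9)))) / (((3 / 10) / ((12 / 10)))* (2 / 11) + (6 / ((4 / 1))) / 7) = 1023 / 250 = 4.09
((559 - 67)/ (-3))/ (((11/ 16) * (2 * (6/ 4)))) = -2624/ 33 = -79.52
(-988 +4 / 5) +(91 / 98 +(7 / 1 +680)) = -20949 / 70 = -299.27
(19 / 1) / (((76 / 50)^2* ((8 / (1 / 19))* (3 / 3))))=625 / 11552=0.05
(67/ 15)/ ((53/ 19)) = 1273/ 795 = 1.60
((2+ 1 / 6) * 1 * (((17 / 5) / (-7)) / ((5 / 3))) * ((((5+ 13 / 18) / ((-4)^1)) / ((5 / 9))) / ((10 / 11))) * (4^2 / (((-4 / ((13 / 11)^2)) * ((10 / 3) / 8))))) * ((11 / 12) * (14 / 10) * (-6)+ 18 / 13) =728848497 / 4812500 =151.45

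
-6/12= -1/2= -0.50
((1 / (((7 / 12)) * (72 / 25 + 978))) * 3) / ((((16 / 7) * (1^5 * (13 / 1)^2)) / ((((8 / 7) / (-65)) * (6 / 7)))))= -90 / 439977811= -0.00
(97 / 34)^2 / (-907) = -9409 / 1048492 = -0.01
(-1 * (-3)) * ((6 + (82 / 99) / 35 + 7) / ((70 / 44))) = 90254 / 3675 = 24.56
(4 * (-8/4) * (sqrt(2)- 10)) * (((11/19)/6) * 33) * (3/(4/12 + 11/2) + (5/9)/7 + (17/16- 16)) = -8747453/2394 + 8747453 * sqrt(2)/23940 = -3137.17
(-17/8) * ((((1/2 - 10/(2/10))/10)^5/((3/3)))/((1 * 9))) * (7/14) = 17963145387/51200000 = 350.84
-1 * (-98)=98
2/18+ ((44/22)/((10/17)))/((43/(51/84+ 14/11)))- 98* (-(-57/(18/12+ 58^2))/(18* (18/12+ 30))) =3090788711/12034624140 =0.26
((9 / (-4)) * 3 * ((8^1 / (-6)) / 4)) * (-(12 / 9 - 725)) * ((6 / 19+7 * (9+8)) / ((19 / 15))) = 221474565 / 1444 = 153375.74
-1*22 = -22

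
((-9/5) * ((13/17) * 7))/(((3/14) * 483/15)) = -546/391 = -1.40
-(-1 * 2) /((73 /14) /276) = 7728 /73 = 105.86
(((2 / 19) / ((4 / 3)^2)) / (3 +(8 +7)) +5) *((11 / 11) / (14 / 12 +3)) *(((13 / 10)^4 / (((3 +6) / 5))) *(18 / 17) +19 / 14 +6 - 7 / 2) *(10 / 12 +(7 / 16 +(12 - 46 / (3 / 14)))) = -1384076822427 / 1033600000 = -1339.08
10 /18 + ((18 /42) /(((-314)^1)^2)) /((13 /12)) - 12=-231034996 /20187531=-11.44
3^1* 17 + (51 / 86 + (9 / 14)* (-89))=-1692 / 301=-5.62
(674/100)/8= 337/400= 0.84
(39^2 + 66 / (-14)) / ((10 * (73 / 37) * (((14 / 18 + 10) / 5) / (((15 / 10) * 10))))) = 26508465 / 49567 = 534.80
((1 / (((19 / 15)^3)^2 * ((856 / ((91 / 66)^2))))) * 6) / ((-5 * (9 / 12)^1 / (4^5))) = -536608800000 / 609103021307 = -0.88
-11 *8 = -88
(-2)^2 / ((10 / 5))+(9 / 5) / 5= 59 / 25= 2.36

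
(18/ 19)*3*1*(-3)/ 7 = -162/ 133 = -1.22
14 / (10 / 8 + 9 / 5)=280 / 61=4.59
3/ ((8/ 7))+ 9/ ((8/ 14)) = 147/ 8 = 18.38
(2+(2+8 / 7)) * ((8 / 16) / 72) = 1 / 28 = 0.04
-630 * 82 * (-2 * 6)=619920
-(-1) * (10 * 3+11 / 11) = 31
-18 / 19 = -0.95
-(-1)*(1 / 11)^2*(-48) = -48 / 121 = -0.40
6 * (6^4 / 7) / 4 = 1944 / 7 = 277.71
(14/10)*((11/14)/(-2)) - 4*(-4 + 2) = 149/20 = 7.45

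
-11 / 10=-1.10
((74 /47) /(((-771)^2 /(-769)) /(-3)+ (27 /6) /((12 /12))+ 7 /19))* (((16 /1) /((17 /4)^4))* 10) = 88573050880 /30115751366437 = 0.00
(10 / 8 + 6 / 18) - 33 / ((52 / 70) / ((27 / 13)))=-183899 / 2028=-90.68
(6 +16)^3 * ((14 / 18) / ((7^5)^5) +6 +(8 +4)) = 330473026181923931247790024 / 1724231082425097729609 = 191664.00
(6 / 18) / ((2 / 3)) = 1 / 2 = 0.50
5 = 5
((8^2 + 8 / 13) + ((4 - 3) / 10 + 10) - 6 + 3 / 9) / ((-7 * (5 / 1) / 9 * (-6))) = 2.96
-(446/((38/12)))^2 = -7160976/361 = -19836.50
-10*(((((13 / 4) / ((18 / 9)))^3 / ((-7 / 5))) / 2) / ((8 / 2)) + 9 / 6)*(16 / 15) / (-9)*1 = 1.32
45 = 45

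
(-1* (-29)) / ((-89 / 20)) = -580 / 89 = -6.52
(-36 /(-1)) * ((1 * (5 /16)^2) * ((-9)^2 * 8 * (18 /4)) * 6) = 492075 /8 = 61509.38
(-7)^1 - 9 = -16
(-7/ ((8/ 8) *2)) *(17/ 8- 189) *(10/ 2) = 52325/ 16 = 3270.31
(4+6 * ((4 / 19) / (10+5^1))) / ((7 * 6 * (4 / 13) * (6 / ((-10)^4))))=630500 / 1197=526.73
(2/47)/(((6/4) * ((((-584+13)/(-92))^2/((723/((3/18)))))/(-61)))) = -2986302336/15323927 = -194.88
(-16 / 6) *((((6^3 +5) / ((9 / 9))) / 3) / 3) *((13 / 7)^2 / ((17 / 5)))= -87880 / 1323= -66.42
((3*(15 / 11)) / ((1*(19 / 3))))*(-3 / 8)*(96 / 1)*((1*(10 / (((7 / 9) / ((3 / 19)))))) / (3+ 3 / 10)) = -14.31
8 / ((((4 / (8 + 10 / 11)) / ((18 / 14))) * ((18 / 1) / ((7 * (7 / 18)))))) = 343 / 99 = 3.46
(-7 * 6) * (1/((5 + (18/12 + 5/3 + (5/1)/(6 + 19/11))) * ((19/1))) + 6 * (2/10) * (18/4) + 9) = -51674364/85405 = -605.05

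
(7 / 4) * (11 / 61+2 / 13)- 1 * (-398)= 398.58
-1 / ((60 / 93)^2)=-961 / 400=-2.40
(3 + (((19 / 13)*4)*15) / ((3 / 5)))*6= 11634 / 13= 894.92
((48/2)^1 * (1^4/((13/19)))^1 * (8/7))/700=0.06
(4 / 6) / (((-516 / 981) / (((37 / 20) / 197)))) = -0.01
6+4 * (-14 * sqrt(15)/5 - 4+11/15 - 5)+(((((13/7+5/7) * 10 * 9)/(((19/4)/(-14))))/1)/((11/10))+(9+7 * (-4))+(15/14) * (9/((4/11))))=-112295989/175560 - 56 * sqrt(15)/5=-683.02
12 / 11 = 1.09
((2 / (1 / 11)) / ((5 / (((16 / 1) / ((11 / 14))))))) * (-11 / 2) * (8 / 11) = -1792 / 5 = -358.40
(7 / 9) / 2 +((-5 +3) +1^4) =-11 / 18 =-0.61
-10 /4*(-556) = 1390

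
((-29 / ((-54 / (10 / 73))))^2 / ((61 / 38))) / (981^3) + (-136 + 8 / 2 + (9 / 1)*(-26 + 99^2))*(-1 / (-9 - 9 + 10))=19652475567628807429363 / 1789781821443147528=10980.38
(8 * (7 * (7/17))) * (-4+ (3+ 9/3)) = 46.12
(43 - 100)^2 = 3249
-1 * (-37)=37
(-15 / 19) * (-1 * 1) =15 / 19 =0.79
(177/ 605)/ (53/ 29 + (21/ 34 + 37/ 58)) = 87261/ 919600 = 0.09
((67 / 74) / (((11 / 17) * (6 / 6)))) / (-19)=-1139 / 15466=-0.07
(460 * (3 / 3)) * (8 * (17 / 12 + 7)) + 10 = 92950 / 3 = 30983.33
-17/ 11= -1.55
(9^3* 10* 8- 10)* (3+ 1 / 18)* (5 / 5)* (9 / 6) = 1603525 / 6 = 267254.17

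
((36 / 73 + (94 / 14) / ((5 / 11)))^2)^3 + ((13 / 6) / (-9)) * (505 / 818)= 155453861417359709195646813714047 / 12288319378258323570187500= 12650538.83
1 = 1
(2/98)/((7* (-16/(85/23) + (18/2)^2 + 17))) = 85/2730966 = 0.00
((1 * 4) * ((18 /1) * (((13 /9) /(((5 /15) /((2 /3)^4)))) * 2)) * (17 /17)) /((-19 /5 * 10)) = -1664 /513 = -3.24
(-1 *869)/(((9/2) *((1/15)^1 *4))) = -4345/6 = -724.17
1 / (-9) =-1 / 9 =-0.11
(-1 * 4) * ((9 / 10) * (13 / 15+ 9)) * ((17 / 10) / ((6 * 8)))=-629 / 500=-1.26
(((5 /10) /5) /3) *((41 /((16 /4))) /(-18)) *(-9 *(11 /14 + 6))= 779 /672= 1.16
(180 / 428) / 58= 45 / 6206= 0.01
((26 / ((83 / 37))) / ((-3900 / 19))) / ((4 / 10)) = -703 / 4980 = -0.14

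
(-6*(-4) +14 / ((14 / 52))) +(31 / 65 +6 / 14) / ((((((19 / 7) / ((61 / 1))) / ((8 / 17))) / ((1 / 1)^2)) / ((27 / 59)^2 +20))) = 19698441764 / 73083595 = 269.53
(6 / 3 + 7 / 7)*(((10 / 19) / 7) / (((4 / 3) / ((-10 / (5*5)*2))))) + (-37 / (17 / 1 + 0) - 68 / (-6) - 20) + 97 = 583484 / 6783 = 86.02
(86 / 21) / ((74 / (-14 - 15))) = -1247 / 777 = -1.60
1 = 1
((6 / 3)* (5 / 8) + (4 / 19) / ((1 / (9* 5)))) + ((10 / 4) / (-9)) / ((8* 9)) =10.72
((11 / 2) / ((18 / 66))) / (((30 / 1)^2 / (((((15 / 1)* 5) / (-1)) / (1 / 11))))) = -1331 / 72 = -18.49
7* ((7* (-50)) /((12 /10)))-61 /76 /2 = -931183 /456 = -2042.07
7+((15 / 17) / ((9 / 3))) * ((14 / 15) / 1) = 371 / 51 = 7.27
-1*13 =-13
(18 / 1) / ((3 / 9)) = 54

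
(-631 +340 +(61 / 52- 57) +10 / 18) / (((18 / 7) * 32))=-1134385 / 269568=-4.21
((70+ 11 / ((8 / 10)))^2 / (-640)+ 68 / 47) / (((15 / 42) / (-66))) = 211515381 / 120320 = 1757.94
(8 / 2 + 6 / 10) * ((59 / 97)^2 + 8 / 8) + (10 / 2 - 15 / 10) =184451 / 18818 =9.80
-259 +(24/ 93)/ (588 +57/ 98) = -463119965/ 1788111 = -259.00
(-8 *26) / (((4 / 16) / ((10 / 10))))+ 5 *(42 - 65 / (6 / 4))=-2516 / 3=-838.67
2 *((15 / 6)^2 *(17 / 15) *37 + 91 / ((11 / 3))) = 37871 / 66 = 573.80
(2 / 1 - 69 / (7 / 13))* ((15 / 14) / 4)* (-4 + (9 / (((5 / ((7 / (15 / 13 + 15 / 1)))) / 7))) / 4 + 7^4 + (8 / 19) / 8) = -24142951563 / 297920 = -81038.37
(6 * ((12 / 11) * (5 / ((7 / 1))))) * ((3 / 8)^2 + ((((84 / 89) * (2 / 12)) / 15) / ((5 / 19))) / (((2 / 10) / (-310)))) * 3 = -4308075 / 4984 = -864.38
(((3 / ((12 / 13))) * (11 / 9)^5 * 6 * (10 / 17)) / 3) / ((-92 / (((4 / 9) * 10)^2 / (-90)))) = 418732600 / 16831267911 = 0.02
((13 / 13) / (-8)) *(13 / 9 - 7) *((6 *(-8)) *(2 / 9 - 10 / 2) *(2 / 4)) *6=4300 / 9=477.78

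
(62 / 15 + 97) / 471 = 1517 / 7065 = 0.21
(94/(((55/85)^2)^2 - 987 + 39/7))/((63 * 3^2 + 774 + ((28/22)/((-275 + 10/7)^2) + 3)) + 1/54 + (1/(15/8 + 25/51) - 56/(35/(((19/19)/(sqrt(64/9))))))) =-0.00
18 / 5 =3.60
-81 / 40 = -2.02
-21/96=-7/32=-0.22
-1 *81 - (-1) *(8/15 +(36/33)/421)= -5589437/69465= -80.46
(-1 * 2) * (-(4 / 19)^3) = 128 / 6859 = 0.02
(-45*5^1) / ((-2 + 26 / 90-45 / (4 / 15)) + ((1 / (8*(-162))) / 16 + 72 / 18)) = 23328000 / 17258693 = 1.35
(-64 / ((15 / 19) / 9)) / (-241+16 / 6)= 10944 / 3575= 3.06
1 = 1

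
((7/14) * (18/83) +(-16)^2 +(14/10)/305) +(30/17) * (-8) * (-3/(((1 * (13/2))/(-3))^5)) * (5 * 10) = 169185782739386/798938995075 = 211.76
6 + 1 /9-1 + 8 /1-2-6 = 5.11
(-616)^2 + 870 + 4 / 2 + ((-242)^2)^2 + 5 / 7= 24010856973 / 7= 3430122424.71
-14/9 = -1.56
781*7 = 5467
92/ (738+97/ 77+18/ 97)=687148/ 5522917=0.12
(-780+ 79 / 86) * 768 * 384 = -229760452.47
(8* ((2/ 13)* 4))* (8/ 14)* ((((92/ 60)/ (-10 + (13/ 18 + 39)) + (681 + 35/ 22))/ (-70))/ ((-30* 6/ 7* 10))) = 0.11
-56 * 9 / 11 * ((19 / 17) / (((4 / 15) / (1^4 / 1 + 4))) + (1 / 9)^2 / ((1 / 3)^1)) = -539602 / 561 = -961.86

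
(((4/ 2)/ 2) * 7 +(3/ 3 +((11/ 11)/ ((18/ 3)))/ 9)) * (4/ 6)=433/ 81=5.35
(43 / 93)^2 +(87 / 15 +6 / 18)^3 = 749012543 / 3243375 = 230.94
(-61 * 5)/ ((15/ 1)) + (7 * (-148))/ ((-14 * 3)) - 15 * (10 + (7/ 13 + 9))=-11261/ 39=-288.74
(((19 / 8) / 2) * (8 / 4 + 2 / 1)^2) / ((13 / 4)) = 76 / 13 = 5.85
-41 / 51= -0.80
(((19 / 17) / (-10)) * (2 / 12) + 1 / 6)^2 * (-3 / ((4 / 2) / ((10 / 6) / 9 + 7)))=-0.24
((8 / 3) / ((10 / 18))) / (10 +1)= 24 / 55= 0.44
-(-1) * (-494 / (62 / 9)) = -71.71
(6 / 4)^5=243 / 32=7.59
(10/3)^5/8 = 12500/243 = 51.44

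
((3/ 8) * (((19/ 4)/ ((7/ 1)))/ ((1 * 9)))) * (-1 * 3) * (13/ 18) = -247/ 4032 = -0.06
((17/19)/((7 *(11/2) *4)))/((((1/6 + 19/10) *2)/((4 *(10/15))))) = 170/45353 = 0.00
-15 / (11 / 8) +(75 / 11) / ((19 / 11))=-1455 / 209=-6.96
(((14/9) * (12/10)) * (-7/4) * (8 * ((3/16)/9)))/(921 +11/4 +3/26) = -182/308835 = -0.00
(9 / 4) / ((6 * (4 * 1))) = 3 / 32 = 0.09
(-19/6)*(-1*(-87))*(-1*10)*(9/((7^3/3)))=74385/343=216.87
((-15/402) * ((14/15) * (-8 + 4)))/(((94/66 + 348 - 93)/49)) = 7546/283477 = 0.03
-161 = -161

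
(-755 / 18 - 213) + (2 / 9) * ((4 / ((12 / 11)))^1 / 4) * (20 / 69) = -949703 / 3726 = -254.89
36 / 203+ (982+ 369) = 274289 / 203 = 1351.18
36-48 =-12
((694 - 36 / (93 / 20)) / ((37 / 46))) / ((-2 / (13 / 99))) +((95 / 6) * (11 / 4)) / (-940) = -56.06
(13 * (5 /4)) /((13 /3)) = 15 /4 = 3.75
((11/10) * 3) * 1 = 33/10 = 3.30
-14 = -14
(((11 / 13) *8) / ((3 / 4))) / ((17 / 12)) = 1408 / 221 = 6.37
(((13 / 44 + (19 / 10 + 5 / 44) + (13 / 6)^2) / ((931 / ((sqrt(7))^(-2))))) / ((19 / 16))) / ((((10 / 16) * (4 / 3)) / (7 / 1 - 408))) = -907864 / 2084775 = -0.44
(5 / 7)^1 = 5 / 7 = 0.71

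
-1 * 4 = -4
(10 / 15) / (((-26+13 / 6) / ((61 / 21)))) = -244 / 3003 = -0.08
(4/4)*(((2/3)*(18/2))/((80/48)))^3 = 5832/125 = 46.66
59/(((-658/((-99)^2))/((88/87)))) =-8481132/9541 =-888.91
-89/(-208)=89/208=0.43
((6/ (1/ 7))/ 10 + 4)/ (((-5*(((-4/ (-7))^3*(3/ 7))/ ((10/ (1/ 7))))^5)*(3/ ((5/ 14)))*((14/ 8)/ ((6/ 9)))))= -701324150589573481289375/ 18345885696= -38227870935797.06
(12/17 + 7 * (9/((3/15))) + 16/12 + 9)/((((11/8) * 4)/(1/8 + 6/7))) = 20785/357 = 58.22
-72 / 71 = -1.01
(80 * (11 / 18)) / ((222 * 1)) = 220 / 999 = 0.22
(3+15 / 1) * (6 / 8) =27 / 2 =13.50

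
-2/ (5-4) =-2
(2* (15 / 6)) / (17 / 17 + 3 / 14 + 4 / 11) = 770 / 243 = 3.17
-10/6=-5/3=-1.67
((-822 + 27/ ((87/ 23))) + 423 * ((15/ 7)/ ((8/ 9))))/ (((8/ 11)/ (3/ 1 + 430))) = 1584692967/ 12992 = 121974.52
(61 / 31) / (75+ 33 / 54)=1098 / 42191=0.03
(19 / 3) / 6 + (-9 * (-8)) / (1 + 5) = 235 / 18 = 13.06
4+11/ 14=67/ 14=4.79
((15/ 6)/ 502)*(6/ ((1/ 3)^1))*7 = 315/ 502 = 0.63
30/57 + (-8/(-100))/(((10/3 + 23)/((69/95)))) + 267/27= 17591101/1688625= 10.42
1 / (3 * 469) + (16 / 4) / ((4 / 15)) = 21106 / 1407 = 15.00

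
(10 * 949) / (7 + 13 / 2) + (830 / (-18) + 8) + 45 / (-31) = 555266 / 837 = 663.40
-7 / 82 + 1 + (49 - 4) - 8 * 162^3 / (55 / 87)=-242642998941 / 4510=-53801108.41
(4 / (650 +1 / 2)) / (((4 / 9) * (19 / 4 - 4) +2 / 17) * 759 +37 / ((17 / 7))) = 0.00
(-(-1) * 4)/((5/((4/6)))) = 8/15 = 0.53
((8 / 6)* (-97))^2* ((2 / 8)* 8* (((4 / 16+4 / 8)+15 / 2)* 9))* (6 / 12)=1241988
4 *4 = 16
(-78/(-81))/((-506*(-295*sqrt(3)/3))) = 13*sqrt(3)/2015145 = 0.00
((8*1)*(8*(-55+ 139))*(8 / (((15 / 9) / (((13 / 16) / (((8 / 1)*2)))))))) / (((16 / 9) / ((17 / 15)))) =41769 / 50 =835.38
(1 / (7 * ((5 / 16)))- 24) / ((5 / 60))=-9888 / 35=-282.51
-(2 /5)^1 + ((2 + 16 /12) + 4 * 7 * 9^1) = 3824 /15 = 254.93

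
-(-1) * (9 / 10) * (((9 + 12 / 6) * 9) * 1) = 891 / 10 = 89.10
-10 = -10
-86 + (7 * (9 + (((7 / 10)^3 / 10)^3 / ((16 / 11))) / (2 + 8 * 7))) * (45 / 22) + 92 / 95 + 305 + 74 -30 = 392.83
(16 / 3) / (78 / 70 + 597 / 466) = 260960 / 117207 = 2.23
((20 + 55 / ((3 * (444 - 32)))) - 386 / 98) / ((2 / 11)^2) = 118026667 / 242256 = 487.20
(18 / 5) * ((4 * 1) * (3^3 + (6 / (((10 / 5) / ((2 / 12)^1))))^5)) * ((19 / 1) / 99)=3287 / 44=74.70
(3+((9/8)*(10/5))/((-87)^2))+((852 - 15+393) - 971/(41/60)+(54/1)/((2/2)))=-18478411/137924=-133.98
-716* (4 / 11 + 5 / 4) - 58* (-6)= -8881 / 11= -807.36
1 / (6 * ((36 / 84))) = 7 / 18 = 0.39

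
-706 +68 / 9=-6286 / 9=-698.44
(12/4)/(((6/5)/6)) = 15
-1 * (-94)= 94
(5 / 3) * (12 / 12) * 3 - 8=-3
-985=-985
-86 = -86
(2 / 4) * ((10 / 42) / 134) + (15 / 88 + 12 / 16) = 114077 / 123816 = 0.92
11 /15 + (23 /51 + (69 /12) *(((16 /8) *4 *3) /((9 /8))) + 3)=32347 /255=126.85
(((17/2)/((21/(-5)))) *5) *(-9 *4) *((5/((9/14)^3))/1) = 1666000/243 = 6855.97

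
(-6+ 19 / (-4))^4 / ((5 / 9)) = 30769209 / 1280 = 24038.44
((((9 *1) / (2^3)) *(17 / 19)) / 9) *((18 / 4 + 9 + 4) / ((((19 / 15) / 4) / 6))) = 26775 / 722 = 37.08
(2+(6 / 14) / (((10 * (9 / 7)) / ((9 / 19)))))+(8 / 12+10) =7229 / 570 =12.68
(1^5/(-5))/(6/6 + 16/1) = -1/85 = -0.01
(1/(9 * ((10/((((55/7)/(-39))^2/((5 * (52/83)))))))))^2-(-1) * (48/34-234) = -232.59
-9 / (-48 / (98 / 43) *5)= 147 / 1720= 0.09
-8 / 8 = -1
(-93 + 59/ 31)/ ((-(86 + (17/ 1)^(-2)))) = 816136/ 770505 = 1.06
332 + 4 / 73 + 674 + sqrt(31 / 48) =sqrt(93) / 12 + 73442 / 73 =1006.86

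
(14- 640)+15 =-611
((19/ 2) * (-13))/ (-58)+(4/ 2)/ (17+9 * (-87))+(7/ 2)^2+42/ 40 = 3426887/ 222140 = 15.43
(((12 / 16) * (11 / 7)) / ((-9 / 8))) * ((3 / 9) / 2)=-11 / 63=-0.17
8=8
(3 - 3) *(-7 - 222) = 0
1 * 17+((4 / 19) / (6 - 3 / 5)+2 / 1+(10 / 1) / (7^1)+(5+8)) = 120182 / 3591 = 33.47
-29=-29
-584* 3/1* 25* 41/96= -74825/4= -18706.25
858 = 858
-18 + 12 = -6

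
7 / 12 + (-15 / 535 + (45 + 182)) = 227.56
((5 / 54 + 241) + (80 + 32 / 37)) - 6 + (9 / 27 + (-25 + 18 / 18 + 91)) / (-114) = 11971955 / 37962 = 315.37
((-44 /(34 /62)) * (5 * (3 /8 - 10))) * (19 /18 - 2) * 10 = -656425 /18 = -36468.06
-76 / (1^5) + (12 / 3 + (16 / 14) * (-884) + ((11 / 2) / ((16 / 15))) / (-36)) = -2909569 / 2688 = -1082.43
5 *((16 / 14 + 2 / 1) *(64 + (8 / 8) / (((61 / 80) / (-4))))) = 56320 / 61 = 923.28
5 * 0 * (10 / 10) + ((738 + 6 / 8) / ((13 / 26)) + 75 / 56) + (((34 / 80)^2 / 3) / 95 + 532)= 6418601023 / 3192000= 2010.84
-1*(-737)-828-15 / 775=-14108 / 155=-91.02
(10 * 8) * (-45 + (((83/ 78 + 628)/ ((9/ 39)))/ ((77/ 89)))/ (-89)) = -4457480/ 693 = -6432.15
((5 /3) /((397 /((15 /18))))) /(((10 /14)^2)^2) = 2401 /178650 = 0.01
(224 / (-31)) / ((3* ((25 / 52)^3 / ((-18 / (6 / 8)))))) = 251969536 / 484375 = 520.20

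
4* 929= 3716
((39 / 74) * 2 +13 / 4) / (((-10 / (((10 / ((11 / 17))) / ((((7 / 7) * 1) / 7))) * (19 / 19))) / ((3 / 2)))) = -227409 / 3256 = -69.84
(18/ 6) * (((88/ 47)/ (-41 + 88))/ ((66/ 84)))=336/ 2209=0.15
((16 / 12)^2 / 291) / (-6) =-8 / 7857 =-0.00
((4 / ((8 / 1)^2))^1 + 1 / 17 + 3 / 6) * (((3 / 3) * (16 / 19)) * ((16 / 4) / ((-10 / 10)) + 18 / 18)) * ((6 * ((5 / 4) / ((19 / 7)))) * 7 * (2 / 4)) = -372645 / 24548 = -15.18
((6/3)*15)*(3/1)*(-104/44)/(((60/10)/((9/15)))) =-234/11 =-21.27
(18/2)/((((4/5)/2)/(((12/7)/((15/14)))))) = 36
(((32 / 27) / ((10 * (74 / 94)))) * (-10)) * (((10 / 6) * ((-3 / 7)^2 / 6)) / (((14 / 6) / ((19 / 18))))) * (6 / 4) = -0.05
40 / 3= 13.33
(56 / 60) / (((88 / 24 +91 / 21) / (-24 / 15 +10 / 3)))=0.20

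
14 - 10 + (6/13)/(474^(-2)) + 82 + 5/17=22936023/221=103782.91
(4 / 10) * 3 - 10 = -44 / 5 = -8.80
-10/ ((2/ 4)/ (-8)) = 160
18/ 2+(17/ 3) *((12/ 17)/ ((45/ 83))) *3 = 467/ 15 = 31.13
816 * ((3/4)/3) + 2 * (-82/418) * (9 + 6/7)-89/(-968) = 25777709/128744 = 200.22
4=4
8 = 8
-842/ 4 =-421/ 2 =-210.50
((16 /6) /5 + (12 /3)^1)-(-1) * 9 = 203 /15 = 13.53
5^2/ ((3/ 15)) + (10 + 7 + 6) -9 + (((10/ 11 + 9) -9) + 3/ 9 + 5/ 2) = 9421/ 66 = 142.74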